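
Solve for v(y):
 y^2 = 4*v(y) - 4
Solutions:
 v(y) = y^2/4 + 1


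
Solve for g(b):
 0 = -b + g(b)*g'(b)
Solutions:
 g(b) = -sqrt(C1 + b^2)
 g(b) = sqrt(C1 + b^2)


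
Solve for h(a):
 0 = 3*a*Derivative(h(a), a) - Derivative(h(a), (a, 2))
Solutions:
 h(a) = C1 + C2*erfi(sqrt(6)*a/2)


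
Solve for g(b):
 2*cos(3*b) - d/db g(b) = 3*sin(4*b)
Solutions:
 g(b) = C1 + 2*sin(3*b)/3 + 3*cos(4*b)/4


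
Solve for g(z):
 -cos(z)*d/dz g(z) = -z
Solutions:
 g(z) = C1 + Integral(z/cos(z), z)


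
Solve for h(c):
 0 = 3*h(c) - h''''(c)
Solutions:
 h(c) = C1*exp(-3^(1/4)*c) + C2*exp(3^(1/4)*c) + C3*sin(3^(1/4)*c) + C4*cos(3^(1/4)*c)


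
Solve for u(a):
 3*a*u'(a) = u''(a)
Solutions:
 u(a) = C1 + C2*erfi(sqrt(6)*a/2)


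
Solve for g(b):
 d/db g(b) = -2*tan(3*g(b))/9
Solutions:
 g(b) = -asin(C1*exp(-2*b/3))/3 + pi/3
 g(b) = asin(C1*exp(-2*b/3))/3


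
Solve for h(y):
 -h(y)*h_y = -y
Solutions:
 h(y) = -sqrt(C1 + y^2)
 h(y) = sqrt(C1 + y^2)


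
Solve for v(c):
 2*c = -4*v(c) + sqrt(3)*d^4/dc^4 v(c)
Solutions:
 v(c) = C1*exp(-sqrt(2)*3^(7/8)*c/3) + C2*exp(sqrt(2)*3^(7/8)*c/3) + C3*sin(sqrt(2)*3^(7/8)*c/3) + C4*cos(sqrt(2)*3^(7/8)*c/3) - c/2


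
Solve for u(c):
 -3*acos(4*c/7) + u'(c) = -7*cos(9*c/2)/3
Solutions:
 u(c) = C1 + 3*c*acos(4*c/7) - 3*sqrt(49 - 16*c^2)/4 - 14*sin(9*c/2)/27


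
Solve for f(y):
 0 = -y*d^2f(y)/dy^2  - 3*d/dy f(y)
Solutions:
 f(y) = C1 + C2/y^2


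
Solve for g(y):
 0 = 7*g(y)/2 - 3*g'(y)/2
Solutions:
 g(y) = C1*exp(7*y/3)


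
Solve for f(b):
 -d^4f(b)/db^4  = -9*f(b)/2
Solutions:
 f(b) = C1*exp(-2^(3/4)*sqrt(3)*b/2) + C2*exp(2^(3/4)*sqrt(3)*b/2) + C3*sin(2^(3/4)*sqrt(3)*b/2) + C4*cos(2^(3/4)*sqrt(3)*b/2)


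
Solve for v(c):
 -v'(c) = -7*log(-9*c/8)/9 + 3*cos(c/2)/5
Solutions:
 v(c) = C1 + 7*c*log(-c)/9 - 7*c*log(2)/3 - 7*c/9 + 14*c*log(3)/9 - 6*sin(c/2)/5


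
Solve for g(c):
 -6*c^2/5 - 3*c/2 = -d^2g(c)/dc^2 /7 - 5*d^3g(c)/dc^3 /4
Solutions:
 g(c) = C1 + C2*c + C3*exp(-4*c/35) + 7*c^4/10 - 91*c^3/4 + 9555*c^2/16


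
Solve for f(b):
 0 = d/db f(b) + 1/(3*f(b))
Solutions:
 f(b) = -sqrt(C1 - 6*b)/3
 f(b) = sqrt(C1 - 6*b)/3


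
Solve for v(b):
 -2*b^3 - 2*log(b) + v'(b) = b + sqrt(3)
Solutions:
 v(b) = C1 + b^4/2 + b^2/2 + 2*b*log(b) - 2*b + sqrt(3)*b


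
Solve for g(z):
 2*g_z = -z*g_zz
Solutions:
 g(z) = C1 + C2/z


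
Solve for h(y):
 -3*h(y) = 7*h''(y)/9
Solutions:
 h(y) = C1*sin(3*sqrt(21)*y/7) + C2*cos(3*sqrt(21)*y/7)


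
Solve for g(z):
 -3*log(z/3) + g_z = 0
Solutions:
 g(z) = C1 + 3*z*log(z) - z*log(27) - 3*z


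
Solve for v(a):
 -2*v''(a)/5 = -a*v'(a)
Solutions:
 v(a) = C1 + C2*erfi(sqrt(5)*a/2)


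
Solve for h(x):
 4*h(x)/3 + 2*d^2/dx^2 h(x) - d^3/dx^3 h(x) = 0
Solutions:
 h(x) = C1*exp(x*(-2^(1/3)*(3*sqrt(17) + 13)^(1/3) - 2*2^(2/3)/(3*sqrt(17) + 13)^(1/3) + 4)/6)*sin(2^(1/3)*sqrt(3)*x*(-(3*sqrt(17) + 13)^(1/3) + 2*2^(1/3)/(3*sqrt(17) + 13)^(1/3))/6) + C2*exp(x*(-2^(1/3)*(3*sqrt(17) + 13)^(1/3) - 2*2^(2/3)/(3*sqrt(17) + 13)^(1/3) + 4)/6)*cos(2^(1/3)*sqrt(3)*x*(-(3*sqrt(17) + 13)^(1/3) + 2*2^(1/3)/(3*sqrt(17) + 13)^(1/3))/6) + C3*exp(x*(2*2^(2/3)/(3*sqrt(17) + 13)^(1/3) + 2 + 2^(1/3)*(3*sqrt(17) + 13)^(1/3))/3)


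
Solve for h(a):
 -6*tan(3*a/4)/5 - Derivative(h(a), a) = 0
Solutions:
 h(a) = C1 + 8*log(cos(3*a/4))/5


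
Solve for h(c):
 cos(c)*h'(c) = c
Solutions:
 h(c) = C1 + Integral(c/cos(c), c)


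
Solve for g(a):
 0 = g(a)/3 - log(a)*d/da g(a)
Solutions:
 g(a) = C1*exp(li(a)/3)


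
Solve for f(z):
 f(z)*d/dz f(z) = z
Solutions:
 f(z) = -sqrt(C1 + z^2)
 f(z) = sqrt(C1 + z^2)


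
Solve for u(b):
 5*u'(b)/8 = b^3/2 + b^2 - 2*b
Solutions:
 u(b) = C1 + b^4/5 + 8*b^3/15 - 8*b^2/5


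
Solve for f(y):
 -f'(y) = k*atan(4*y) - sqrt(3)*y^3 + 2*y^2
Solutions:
 f(y) = C1 - k*(y*atan(4*y) - log(16*y^2 + 1)/8) + sqrt(3)*y^4/4 - 2*y^3/3


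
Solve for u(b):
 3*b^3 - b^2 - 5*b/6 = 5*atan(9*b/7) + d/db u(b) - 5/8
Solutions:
 u(b) = C1 + 3*b^4/4 - b^3/3 - 5*b^2/12 - 5*b*atan(9*b/7) + 5*b/8 + 35*log(81*b^2 + 49)/18


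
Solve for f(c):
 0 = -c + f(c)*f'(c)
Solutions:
 f(c) = -sqrt(C1 + c^2)
 f(c) = sqrt(C1 + c^2)


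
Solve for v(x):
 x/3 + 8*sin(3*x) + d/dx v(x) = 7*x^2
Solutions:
 v(x) = C1 + 7*x^3/3 - x^2/6 + 8*cos(3*x)/3


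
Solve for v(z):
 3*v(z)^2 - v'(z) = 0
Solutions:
 v(z) = -1/(C1 + 3*z)


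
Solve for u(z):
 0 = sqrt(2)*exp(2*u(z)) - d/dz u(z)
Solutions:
 u(z) = log(-sqrt(-1/(C1 + sqrt(2)*z))) - log(2)/2
 u(z) = log(-1/(C1 + sqrt(2)*z))/2 - log(2)/2


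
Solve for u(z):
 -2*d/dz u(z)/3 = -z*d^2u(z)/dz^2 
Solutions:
 u(z) = C1 + C2*z^(5/3)


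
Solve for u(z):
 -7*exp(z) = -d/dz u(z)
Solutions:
 u(z) = C1 + 7*exp(z)


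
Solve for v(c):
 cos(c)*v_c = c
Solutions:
 v(c) = C1 + Integral(c/cos(c), c)


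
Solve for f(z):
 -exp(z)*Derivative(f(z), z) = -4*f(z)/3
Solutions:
 f(z) = C1*exp(-4*exp(-z)/3)


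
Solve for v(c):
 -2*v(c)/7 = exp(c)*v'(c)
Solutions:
 v(c) = C1*exp(2*exp(-c)/7)


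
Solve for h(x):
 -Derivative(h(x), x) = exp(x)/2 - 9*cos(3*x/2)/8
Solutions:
 h(x) = C1 - exp(x)/2 + 3*sin(3*x/2)/4


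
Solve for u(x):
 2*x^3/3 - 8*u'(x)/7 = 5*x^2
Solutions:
 u(x) = C1 + 7*x^4/48 - 35*x^3/24


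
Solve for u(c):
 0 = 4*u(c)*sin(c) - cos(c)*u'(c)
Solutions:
 u(c) = C1/cos(c)^4


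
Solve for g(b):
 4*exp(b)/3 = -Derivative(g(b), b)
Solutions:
 g(b) = C1 - 4*exp(b)/3


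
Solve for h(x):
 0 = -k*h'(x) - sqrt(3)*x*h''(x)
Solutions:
 h(x) = C1 + x^(-sqrt(3)*re(k)/3 + 1)*(C2*sin(sqrt(3)*log(x)*Abs(im(k))/3) + C3*cos(sqrt(3)*log(x)*im(k)/3))


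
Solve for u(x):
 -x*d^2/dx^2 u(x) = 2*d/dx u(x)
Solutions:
 u(x) = C1 + C2/x


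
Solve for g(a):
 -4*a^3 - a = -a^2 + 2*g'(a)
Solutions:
 g(a) = C1 - a^4/2 + a^3/6 - a^2/4


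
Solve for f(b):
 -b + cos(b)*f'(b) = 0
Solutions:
 f(b) = C1 + Integral(b/cos(b), b)


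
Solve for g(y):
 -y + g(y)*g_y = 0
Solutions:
 g(y) = -sqrt(C1 + y^2)
 g(y) = sqrt(C1 + y^2)


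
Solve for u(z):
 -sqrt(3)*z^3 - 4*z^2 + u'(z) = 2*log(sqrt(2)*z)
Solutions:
 u(z) = C1 + sqrt(3)*z^4/4 + 4*z^3/3 + 2*z*log(z) - 2*z + z*log(2)


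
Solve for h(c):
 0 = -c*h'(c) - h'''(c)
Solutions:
 h(c) = C1 + Integral(C2*airyai(-c) + C3*airybi(-c), c)


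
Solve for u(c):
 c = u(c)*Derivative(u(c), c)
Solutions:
 u(c) = -sqrt(C1 + c^2)
 u(c) = sqrt(C1 + c^2)


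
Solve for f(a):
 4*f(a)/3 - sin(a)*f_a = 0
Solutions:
 f(a) = C1*(cos(a) - 1)^(2/3)/(cos(a) + 1)^(2/3)


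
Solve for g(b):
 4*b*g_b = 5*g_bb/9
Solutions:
 g(b) = C1 + C2*erfi(3*sqrt(10)*b/5)


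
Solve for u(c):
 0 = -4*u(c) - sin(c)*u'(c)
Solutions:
 u(c) = C1*(cos(c)^2 + 2*cos(c) + 1)/(cos(c)^2 - 2*cos(c) + 1)


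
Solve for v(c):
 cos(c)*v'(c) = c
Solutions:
 v(c) = C1 + Integral(c/cos(c), c)


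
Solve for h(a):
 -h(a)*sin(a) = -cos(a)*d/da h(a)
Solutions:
 h(a) = C1/cos(a)


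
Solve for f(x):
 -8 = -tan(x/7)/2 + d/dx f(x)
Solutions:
 f(x) = C1 - 8*x - 7*log(cos(x/7))/2


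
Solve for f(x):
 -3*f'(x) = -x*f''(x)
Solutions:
 f(x) = C1 + C2*x^4


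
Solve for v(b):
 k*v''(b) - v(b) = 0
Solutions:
 v(b) = C1*exp(-b*sqrt(1/k)) + C2*exp(b*sqrt(1/k))


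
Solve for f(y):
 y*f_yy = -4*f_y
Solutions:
 f(y) = C1 + C2/y^3


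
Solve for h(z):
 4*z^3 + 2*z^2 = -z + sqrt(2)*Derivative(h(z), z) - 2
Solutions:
 h(z) = C1 + sqrt(2)*z^4/2 + sqrt(2)*z^3/3 + sqrt(2)*z^2/4 + sqrt(2)*z


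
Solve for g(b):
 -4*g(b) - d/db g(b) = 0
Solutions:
 g(b) = C1*exp(-4*b)


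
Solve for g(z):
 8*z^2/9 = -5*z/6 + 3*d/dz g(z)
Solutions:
 g(z) = C1 + 8*z^3/81 + 5*z^2/36


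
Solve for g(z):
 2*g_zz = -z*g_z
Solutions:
 g(z) = C1 + C2*erf(z/2)


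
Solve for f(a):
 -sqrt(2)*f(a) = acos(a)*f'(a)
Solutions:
 f(a) = C1*exp(-sqrt(2)*Integral(1/acos(a), a))


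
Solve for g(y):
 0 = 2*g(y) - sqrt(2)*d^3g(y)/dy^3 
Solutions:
 g(y) = C3*exp(2^(1/6)*y) + (C1*sin(2^(1/6)*sqrt(3)*y/2) + C2*cos(2^(1/6)*sqrt(3)*y/2))*exp(-2^(1/6)*y/2)


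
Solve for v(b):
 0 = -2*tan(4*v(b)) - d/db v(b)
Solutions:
 v(b) = -asin(C1*exp(-8*b))/4 + pi/4
 v(b) = asin(C1*exp(-8*b))/4


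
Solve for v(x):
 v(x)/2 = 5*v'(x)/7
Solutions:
 v(x) = C1*exp(7*x/10)


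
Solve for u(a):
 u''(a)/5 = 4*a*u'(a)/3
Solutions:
 u(a) = C1 + C2*erfi(sqrt(30)*a/3)


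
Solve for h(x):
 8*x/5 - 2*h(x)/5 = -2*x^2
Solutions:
 h(x) = x*(5*x + 4)


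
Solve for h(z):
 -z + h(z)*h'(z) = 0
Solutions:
 h(z) = -sqrt(C1 + z^2)
 h(z) = sqrt(C1 + z^2)


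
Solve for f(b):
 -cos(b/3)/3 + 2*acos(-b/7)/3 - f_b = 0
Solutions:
 f(b) = C1 + 2*b*acos(-b/7)/3 + 2*sqrt(49 - b^2)/3 - sin(b/3)


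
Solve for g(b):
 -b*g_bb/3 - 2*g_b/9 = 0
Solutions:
 g(b) = C1 + C2*b^(1/3)


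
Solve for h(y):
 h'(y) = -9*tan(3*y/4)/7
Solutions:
 h(y) = C1 + 12*log(cos(3*y/4))/7


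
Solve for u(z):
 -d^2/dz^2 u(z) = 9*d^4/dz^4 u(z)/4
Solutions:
 u(z) = C1 + C2*z + C3*sin(2*z/3) + C4*cos(2*z/3)


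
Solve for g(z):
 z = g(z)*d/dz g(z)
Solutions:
 g(z) = -sqrt(C1 + z^2)
 g(z) = sqrt(C1 + z^2)


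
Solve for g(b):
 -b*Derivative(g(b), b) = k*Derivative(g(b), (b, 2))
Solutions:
 g(b) = C1 + C2*sqrt(k)*erf(sqrt(2)*b*sqrt(1/k)/2)


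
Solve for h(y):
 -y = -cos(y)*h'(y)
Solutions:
 h(y) = C1 + Integral(y/cos(y), y)


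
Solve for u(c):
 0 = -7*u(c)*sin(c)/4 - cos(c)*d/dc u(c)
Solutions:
 u(c) = C1*cos(c)^(7/4)


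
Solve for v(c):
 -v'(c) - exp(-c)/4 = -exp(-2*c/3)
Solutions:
 v(c) = C1 + exp(-c)/4 - 3*exp(-2*c/3)/2


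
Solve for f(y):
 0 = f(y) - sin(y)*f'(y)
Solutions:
 f(y) = C1*sqrt(cos(y) - 1)/sqrt(cos(y) + 1)


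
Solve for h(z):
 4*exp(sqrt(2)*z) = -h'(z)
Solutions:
 h(z) = C1 - 2*sqrt(2)*exp(sqrt(2)*z)


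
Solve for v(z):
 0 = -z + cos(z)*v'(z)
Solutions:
 v(z) = C1 + Integral(z/cos(z), z)


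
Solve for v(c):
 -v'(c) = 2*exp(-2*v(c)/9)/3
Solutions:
 v(c) = 9*log(-sqrt(C1 - 2*c)) - 18*log(3) + 9*log(6)/2
 v(c) = 9*log(C1 - 2*c)/2 - 18*log(3) + 9*log(6)/2


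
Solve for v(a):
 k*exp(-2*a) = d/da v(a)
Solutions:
 v(a) = C1 - k*exp(-2*a)/2


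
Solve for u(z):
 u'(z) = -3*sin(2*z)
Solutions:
 u(z) = C1 + 3*cos(2*z)/2


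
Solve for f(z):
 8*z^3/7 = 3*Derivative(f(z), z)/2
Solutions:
 f(z) = C1 + 4*z^4/21


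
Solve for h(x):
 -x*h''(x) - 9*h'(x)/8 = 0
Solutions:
 h(x) = C1 + C2/x^(1/8)


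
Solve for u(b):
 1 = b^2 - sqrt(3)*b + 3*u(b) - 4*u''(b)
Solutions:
 u(b) = C1*exp(-sqrt(3)*b/2) + C2*exp(sqrt(3)*b/2) - b^2/3 + sqrt(3)*b/3 - 5/9


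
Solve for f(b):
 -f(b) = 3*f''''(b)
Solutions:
 f(b) = (C1*sin(sqrt(2)*3^(3/4)*b/6) + C2*cos(sqrt(2)*3^(3/4)*b/6))*exp(-sqrt(2)*3^(3/4)*b/6) + (C3*sin(sqrt(2)*3^(3/4)*b/6) + C4*cos(sqrt(2)*3^(3/4)*b/6))*exp(sqrt(2)*3^(3/4)*b/6)


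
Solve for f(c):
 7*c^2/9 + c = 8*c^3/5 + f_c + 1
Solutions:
 f(c) = C1 - 2*c^4/5 + 7*c^3/27 + c^2/2 - c


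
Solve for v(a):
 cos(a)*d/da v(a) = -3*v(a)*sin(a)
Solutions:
 v(a) = C1*cos(a)^3


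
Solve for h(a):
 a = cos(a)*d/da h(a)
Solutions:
 h(a) = C1 + Integral(a/cos(a), a)


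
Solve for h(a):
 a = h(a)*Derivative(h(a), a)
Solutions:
 h(a) = -sqrt(C1 + a^2)
 h(a) = sqrt(C1 + a^2)


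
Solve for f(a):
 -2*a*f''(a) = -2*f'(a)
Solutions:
 f(a) = C1 + C2*a^2


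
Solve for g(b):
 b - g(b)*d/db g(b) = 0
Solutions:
 g(b) = -sqrt(C1 + b^2)
 g(b) = sqrt(C1 + b^2)


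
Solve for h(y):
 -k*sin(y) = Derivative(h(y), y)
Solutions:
 h(y) = C1 + k*cos(y)


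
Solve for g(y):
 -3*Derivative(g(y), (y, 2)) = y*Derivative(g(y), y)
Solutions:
 g(y) = C1 + C2*erf(sqrt(6)*y/6)


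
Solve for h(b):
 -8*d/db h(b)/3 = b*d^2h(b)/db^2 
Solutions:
 h(b) = C1 + C2/b^(5/3)


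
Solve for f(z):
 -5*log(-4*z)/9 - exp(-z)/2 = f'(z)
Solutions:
 f(z) = C1 - 5*z*log(-z)/9 + 5*z*(1 - 2*log(2))/9 + exp(-z)/2


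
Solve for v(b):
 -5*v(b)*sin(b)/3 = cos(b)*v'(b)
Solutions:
 v(b) = C1*cos(b)^(5/3)


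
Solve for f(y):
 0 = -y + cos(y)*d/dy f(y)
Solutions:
 f(y) = C1 + Integral(y/cos(y), y)


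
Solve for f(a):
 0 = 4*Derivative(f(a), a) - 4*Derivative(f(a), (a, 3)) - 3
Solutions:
 f(a) = C1 + C2*exp(-a) + C3*exp(a) + 3*a/4


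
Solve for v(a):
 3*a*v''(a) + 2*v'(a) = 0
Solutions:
 v(a) = C1 + C2*a^(1/3)


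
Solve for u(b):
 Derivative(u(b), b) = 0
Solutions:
 u(b) = C1


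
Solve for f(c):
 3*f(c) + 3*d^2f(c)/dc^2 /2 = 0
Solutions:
 f(c) = C1*sin(sqrt(2)*c) + C2*cos(sqrt(2)*c)


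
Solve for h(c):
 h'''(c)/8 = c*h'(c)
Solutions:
 h(c) = C1 + Integral(C2*airyai(2*c) + C3*airybi(2*c), c)


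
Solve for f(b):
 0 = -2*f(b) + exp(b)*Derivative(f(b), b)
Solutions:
 f(b) = C1*exp(-2*exp(-b))


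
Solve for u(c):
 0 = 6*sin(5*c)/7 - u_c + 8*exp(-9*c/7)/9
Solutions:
 u(c) = C1 - 6*cos(5*c)/35 - 56*exp(-9*c/7)/81


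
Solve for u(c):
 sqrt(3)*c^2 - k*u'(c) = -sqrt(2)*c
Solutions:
 u(c) = C1 + sqrt(3)*c^3/(3*k) + sqrt(2)*c^2/(2*k)


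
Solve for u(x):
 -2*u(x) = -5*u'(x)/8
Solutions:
 u(x) = C1*exp(16*x/5)


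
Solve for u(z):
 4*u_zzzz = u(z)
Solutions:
 u(z) = C1*exp(-sqrt(2)*z/2) + C2*exp(sqrt(2)*z/2) + C3*sin(sqrt(2)*z/2) + C4*cos(sqrt(2)*z/2)


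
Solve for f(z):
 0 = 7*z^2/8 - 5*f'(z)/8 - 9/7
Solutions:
 f(z) = C1 + 7*z^3/15 - 72*z/35


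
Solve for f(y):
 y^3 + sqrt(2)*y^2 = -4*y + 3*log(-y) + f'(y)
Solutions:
 f(y) = C1 + y^4/4 + sqrt(2)*y^3/3 + 2*y^2 - 3*y*log(-y) + 3*y


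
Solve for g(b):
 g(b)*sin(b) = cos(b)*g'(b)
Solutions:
 g(b) = C1/cos(b)


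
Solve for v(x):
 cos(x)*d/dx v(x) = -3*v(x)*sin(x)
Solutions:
 v(x) = C1*cos(x)^3


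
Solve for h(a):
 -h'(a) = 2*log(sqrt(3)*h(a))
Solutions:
 Integral(1/(2*log(_y) + log(3)), (_y, h(a))) = C1 - a


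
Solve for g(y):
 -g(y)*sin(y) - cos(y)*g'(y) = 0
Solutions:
 g(y) = C1*cos(y)


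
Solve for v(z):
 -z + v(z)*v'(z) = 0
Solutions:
 v(z) = -sqrt(C1 + z^2)
 v(z) = sqrt(C1 + z^2)


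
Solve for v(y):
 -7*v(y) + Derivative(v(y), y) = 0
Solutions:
 v(y) = C1*exp(7*y)


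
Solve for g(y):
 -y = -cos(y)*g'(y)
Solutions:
 g(y) = C1 + Integral(y/cos(y), y)


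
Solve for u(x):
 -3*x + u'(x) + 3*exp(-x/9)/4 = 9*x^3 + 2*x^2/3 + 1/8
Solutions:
 u(x) = C1 + 9*x^4/4 + 2*x^3/9 + 3*x^2/2 + x/8 + 27*exp(-x/9)/4


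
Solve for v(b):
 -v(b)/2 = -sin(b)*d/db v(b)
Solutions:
 v(b) = C1*(cos(b) - 1)^(1/4)/(cos(b) + 1)^(1/4)


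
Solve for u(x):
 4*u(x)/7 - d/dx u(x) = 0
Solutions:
 u(x) = C1*exp(4*x/7)


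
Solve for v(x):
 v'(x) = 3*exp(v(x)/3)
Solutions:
 v(x) = 3*log(-1/(C1 + 3*x)) + 3*log(3)


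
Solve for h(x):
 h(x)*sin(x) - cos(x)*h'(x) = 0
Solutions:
 h(x) = C1/cos(x)


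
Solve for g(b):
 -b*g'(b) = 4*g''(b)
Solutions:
 g(b) = C1 + C2*erf(sqrt(2)*b/4)


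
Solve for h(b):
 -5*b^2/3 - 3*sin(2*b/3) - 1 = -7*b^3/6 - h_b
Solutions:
 h(b) = C1 - 7*b^4/24 + 5*b^3/9 + b - 9*cos(2*b/3)/2


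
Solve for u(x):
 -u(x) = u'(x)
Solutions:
 u(x) = C1*exp(-x)


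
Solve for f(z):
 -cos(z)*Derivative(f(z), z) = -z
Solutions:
 f(z) = C1 + Integral(z/cos(z), z)


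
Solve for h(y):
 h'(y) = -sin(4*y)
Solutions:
 h(y) = C1 + cos(4*y)/4


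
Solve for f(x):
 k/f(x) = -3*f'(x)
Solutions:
 f(x) = -sqrt(C1 - 6*k*x)/3
 f(x) = sqrt(C1 - 6*k*x)/3


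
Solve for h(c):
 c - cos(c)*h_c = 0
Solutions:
 h(c) = C1 + Integral(c/cos(c), c)


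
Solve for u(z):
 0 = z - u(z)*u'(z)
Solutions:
 u(z) = -sqrt(C1 + z^2)
 u(z) = sqrt(C1 + z^2)


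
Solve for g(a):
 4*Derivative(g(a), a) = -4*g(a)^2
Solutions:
 g(a) = 1/(C1 + a)


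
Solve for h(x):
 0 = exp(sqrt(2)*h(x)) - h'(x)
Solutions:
 h(x) = sqrt(2)*(2*log(-1/(C1 + x)) - log(2))/4


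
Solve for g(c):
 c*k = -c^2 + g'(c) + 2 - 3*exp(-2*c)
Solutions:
 g(c) = C1 + c^3/3 + c^2*k/2 - 2*c - 3*exp(-2*c)/2


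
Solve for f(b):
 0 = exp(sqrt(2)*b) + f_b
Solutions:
 f(b) = C1 - sqrt(2)*exp(sqrt(2)*b)/2


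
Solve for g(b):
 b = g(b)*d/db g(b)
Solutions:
 g(b) = -sqrt(C1 + b^2)
 g(b) = sqrt(C1 + b^2)


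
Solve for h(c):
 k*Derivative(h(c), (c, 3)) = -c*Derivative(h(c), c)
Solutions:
 h(c) = C1 + Integral(C2*airyai(c*(-1/k)^(1/3)) + C3*airybi(c*(-1/k)^(1/3)), c)


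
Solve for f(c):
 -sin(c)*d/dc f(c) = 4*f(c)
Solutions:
 f(c) = C1*(cos(c)^2 + 2*cos(c) + 1)/(cos(c)^2 - 2*cos(c) + 1)


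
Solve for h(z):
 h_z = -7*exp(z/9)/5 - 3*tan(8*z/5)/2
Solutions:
 h(z) = C1 - 63*exp(z/9)/5 + 15*log(cos(8*z/5))/16


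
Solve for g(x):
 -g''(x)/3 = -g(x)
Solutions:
 g(x) = C1*exp(-sqrt(3)*x) + C2*exp(sqrt(3)*x)


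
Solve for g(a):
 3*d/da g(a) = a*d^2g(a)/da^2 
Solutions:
 g(a) = C1 + C2*a^4


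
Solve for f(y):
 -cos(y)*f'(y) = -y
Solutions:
 f(y) = C1 + Integral(y/cos(y), y)


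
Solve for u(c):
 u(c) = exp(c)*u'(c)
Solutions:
 u(c) = C1*exp(-exp(-c))


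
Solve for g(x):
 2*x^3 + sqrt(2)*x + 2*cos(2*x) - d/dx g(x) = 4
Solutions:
 g(x) = C1 + x^4/2 + sqrt(2)*x^2/2 - 4*x + sin(2*x)


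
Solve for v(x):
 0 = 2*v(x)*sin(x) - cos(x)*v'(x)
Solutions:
 v(x) = C1/cos(x)^2


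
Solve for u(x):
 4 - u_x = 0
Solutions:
 u(x) = C1 + 4*x


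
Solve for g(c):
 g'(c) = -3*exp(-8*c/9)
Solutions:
 g(c) = C1 + 27*exp(-8*c/9)/8


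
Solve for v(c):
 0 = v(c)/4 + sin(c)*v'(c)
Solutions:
 v(c) = C1*(cos(c) + 1)^(1/8)/(cos(c) - 1)^(1/8)


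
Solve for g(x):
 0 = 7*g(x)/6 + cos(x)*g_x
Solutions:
 g(x) = C1*(sin(x) - 1)^(7/12)/(sin(x) + 1)^(7/12)


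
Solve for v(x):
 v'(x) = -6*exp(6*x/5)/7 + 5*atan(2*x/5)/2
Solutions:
 v(x) = C1 + 5*x*atan(2*x/5)/2 - 5*exp(6*x/5)/7 - 25*log(4*x^2 + 25)/8


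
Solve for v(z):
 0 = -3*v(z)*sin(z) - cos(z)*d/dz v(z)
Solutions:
 v(z) = C1*cos(z)^3


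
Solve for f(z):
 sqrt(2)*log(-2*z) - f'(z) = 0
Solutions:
 f(z) = C1 + sqrt(2)*z*log(-z) + sqrt(2)*z*(-1 + log(2))


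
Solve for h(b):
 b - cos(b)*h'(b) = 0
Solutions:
 h(b) = C1 + Integral(b/cos(b), b)


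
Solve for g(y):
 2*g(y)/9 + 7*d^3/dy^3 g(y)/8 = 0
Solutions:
 g(y) = C3*exp(-2*294^(1/3)*y/21) + (C1*sin(3^(5/6)*98^(1/3)*y/21) + C2*cos(3^(5/6)*98^(1/3)*y/21))*exp(294^(1/3)*y/21)


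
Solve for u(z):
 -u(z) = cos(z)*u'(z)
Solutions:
 u(z) = C1*sqrt(sin(z) - 1)/sqrt(sin(z) + 1)


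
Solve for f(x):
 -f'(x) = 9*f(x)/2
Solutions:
 f(x) = C1*exp(-9*x/2)


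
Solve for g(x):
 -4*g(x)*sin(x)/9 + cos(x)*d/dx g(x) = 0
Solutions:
 g(x) = C1/cos(x)^(4/9)


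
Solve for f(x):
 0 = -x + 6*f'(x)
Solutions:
 f(x) = C1 + x^2/12


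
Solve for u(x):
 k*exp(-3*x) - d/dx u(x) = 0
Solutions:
 u(x) = C1 - k*exp(-3*x)/3


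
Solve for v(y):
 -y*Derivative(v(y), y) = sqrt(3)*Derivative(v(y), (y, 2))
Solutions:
 v(y) = C1 + C2*erf(sqrt(2)*3^(3/4)*y/6)


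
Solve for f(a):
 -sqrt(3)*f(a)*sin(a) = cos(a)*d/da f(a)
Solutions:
 f(a) = C1*cos(a)^(sqrt(3))


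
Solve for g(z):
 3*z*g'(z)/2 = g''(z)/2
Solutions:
 g(z) = C1 + C2*erfi(sqrt(6)*z/2)


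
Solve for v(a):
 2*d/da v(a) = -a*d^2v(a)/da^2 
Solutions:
 v(a) = C1 + C2/a


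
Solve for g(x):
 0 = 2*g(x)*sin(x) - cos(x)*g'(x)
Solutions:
 g(x) = C1/cos(x)^2


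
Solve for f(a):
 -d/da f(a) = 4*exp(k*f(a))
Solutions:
 f(a) = Piecewise((log(1/(C1*k + 4*a*k))/k, Ne(k, 0)), (nan, True))
 f(a) = Piecewise((C1 - 4*a, Eq(k, 0)), (nan, True))


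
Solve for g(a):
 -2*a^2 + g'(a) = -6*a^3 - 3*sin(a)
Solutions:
 g(a) = C1 - 3*a^4/2 + 2*a^3/3 + 3*cos(a)


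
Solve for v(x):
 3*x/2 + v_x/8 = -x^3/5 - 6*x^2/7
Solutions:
 v(x) = C1 - 2*x^4/5 - 16*x^3/7 - 6*x^2


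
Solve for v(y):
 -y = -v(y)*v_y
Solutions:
 v(y) = -sqrt(C1 + y^2)
 v(y) = sqrt(C1 + y^2)


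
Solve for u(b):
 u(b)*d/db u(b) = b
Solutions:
 u(b) = -sqrt(C1 + b^2)
 u(b) = sqrt(C1 + b^2)


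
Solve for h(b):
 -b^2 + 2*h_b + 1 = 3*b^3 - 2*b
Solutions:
 h(b) = C1 + 3*b^4/8 + b^3/6 - b^2/2 - b/2


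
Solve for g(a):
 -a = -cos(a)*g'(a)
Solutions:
 g(a) = C1 + Integral(a/cos(a), a)


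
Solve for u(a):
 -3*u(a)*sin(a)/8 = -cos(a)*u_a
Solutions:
 u(a) = C1/cos(a)^(3/8)


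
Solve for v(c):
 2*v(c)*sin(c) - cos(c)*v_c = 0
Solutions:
 v(c) = C1/cos(c)^2


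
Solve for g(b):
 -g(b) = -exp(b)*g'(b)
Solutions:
 g(b) = C1*exp(-exp(-b))


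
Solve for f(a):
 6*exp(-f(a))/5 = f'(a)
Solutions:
 f(a) = log(C1 + 6*a/5)


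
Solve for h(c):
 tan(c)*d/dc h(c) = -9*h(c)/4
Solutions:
 h(c) = C1/sin(c)^(9/4)


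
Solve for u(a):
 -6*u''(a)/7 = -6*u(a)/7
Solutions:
 u(a) = C1*exp(-a) + C2*exp(a)


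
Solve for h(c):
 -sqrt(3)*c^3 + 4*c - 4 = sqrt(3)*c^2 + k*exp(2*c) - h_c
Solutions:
 h(c) = C1 + sqrt(3)*c^4/4 + sqrt(3)*c^3/3 - 2*c^2 + 4*c + k*exp(2*c)/2


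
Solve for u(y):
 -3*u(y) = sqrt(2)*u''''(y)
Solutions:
 u(y) = (C1*sin(2^(3/8)*3^(1/4)*y/2) + C2*cos(2^(3/8)*3^(1/4)*y/2))*exp(-2^(3/8)*3^(1/4)*y/2) + (C3*sin(2^(3/8)*3^(1/4)*y/2) + C4*cos(2^(3/8)*3^(1/4)*y/2))*exp(2^(3/8)*3^(1/4)*y/2)


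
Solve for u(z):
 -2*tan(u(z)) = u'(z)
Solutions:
 u(z) = pi - asin(C1*exp(-2*z))
 u(z) = asin(C1*exp(-2*z))


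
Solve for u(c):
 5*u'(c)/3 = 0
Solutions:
 u(c) = C1


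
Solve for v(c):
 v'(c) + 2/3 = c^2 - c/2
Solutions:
 v(c) = C1 + c^3/3 - c^2/4 - 2*c/3


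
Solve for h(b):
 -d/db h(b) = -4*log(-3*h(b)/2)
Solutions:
 -Integral(1/(log(-_y) - log(2) + log(3)), (_y, h(b)))/4 = C1 - b


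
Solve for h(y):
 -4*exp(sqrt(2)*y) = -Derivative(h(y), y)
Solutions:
 h(y) = C1 + 2*sqrt(2)*exp(sqrt(2)*y)


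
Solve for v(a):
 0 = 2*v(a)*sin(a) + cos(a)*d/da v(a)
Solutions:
 v(a) = C1*cos(a)^2


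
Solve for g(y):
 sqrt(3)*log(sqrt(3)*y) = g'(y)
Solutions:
 g(y) = C1 + sqrt(3)*y*log(y) - sqrt(3)*y + sqrt(3)*y*log(3)/2


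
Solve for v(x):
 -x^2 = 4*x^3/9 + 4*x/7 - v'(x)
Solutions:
 v(x) = C1 + x^4/9 + x^3/3 + 2*x^2/7


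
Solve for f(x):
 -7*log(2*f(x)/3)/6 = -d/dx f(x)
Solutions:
 -6*Integral(1/(log(_y) - log(3) + log(2)), (_y, f(x)))/7 = C1 - x


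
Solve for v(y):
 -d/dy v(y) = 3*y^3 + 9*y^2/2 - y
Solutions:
 v(y) = C1 - 3*y^4/4 - 3*y^3/2 + y^2/2


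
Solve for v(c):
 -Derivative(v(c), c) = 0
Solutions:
 v(c) = C1


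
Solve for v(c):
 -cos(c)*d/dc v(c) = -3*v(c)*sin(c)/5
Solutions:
 v(c) = C1/cos(c)^(3/5)


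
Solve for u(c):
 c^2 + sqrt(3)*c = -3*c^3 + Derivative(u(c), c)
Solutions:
 u(c) = C1 + 3*c^4/4 + c^3/3 + sqrt(3)*c^2/2


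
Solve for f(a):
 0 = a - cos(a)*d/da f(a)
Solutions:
 f(a) = C1 + Integral(a/cos(a), a)


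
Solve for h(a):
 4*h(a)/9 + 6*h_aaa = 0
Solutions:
 h(a) = C3*exp(-2^(1/3)*a/3) + (C1*sin(2^(1/3)*sqrt(3)*a/6) + C2*cos(2^(1/3)*sqrt(3)*a/6))*exp(2^(1/3)*a/6)


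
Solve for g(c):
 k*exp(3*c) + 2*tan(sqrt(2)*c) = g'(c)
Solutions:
 g(c) = C1 + k*exp(3*c)/3 - sqrt(2)*log(cos(sqrt(2)*c))


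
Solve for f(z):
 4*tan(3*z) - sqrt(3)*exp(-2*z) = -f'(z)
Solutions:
 f(z) = C1 - 2*log(tan(3*z)^2 + 1)/3 - sqrt(3)*exp(-2*z)/2


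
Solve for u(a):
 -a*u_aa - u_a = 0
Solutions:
 u(a) = C1 + C2*log(a)


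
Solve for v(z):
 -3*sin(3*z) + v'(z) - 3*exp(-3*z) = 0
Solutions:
 v(z) = C1 - cos(3*z) - exp(-3*z)


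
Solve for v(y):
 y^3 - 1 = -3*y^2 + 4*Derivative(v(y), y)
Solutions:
 v(y) = C1 + y^4/16 + y^3/4 - y/4


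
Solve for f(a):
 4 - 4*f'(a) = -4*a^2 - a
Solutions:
 f(a) = C1 + a^3/3 + a^2/8 + a


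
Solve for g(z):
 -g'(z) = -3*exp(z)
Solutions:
 g(z) = C1 + 3*exp(z)


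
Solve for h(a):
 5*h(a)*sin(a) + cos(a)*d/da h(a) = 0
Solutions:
 h(a) = C1*cos(a)^5


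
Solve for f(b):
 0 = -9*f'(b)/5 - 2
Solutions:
 f(b) = C1 - 10*b/9


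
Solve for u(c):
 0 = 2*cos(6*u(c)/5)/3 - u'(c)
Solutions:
 -2*c/3 - 5*log(sin(6*u(c)/5) - 1)/12 + 5*log(sin(6*u(c)/5) + 1)/12 = C1


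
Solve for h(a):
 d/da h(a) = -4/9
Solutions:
 h(a) = C1 - 4*a/9


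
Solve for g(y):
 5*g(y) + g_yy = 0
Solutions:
 g(y) = C1*sin(sqrt(5)*y) + C2*cos(sqrt(5)*y)


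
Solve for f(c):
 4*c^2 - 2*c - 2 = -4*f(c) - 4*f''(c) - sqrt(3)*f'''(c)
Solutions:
 f(c) = C1*exp(c*(-8*sqrt(3) + 8*2^(2/3)/(sqrt(435) + 113*sqrt(3)/9)^(1/3) + 3*2^(1/3)*(sqrt(435) + 113*sqrt(3)/9)^(1/3))/18)*sin(sqrt(3)*c*(-3*(2*sqrt(435) + 226*sqrt(3)/9)^(1/3) + 16/(2*sqrt(435) + 226*sqrt(3)/9)^(1/3))/18) + C2*exp(c*(-8*sqrt(3) + 8*2^(2/3)/(sqrt(435) + 113*sqrt(3)/9)^(1/3) + 3*2^(1/3)*(sqrt(435) + 113*sqrt(3)/9)^(1/3))/18)*cos(sqrt(3)*c*(-3*(2*sqrt(435) + 226*sqrt(3)/9)^(1/3) + 16/(2*sqrt(435) + 226*sqrt(3)/9)^(1/3))/18) + C3*exp(-c*(8*2^(2/3)/(sqrt(435) + 113*sqrt(3)/9)^(1/3) + 4*sqrt(3) + 3*2^(1/3)*(sqrt(435) + 113*sqrt(3)/9)^(1/3))/9) - c^2 + c/2 + 5/2


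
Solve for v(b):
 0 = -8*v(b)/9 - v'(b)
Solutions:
 v(b) = C1*exp(-8*b/9)


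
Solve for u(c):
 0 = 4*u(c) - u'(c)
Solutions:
 u(c) = C1*exp(4*c)


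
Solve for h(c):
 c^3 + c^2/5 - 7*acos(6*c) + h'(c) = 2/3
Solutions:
 h(c) = C1 - c^4/4 - c^3/15 + 7*c*acos(6*c) + 2*c/3 - 7*sqrt(1 - 36*c^2)/6


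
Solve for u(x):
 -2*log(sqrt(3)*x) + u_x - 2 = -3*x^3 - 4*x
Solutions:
 u(x) = C1 - 3*x^4/4 - 2*x^2 + 2*x*log(x) + x*log(3)


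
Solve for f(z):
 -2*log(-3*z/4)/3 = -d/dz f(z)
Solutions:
 f(z) = C1 + 2*z*log(-z)/3 + 2*z*(-2*log(2) - 1 + log(3))/3


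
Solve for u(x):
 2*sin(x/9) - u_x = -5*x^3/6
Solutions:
 u(x) = C1 + 5*x^4/24 - 18*cos(x/9)


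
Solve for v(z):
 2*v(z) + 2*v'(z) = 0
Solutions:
 v(z) = C1*exp(-z)


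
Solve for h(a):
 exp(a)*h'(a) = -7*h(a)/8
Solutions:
 h(a) = C1*exp(7*exp(-a)/8)


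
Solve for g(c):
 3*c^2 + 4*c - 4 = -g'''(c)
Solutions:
 g(c) = C1 + C2*c + C3*c^2 - c^5/20 - c^4/6 + 2*c^3/3


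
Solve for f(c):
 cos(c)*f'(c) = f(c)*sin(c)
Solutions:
 f(c) = C1/cos(c)


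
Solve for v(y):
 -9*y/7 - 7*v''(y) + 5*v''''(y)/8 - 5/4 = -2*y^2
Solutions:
 v(y) = C1 + C2*y + C3*exp(-2*sqrt(70)*y/5) + C4*exp(2*sqrt(70)*y/5) + y^4/42 - 3*y^3/98 - 25*y^2/392


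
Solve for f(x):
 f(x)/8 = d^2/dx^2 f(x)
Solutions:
 f(x) = C1*exp(-sqrt(2)*x/4) + C2*exp(sqrt(2)*x/4)


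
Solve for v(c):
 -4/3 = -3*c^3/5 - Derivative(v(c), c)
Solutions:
 v(c) = C1 - 3*c^4/20 + 4*c/3


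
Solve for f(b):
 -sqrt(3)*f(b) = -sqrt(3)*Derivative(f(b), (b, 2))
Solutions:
 f(b) = C1*exp(-b) + C2*exp(b)


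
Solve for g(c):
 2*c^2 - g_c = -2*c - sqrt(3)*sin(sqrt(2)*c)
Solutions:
 g(c) = C1 + 2*c^3/3 + c^2 - sqrt(6)*cos(sqrt(2)*c)/2


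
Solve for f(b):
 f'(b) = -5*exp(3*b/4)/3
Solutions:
 f(b) = C1 - 20*exp(3*b/4)/9


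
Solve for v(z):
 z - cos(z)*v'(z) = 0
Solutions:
 v(z) = C1 + Integral(z/cos(z), z)


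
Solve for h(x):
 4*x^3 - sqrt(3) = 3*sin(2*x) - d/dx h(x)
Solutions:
 h(x) = C1 - x^4 + sqrt(3)*x - 3*cos(2*x)/2


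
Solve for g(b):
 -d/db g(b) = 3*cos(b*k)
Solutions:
 g(b) = C1 - 3*sin(b*k)/k


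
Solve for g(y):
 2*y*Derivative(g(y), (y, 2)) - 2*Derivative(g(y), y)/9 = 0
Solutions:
 g(y) = C1 + C2*y^(10/9)


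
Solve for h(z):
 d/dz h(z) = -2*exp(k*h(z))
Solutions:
 h(z) = Piecewise((log(1/(C1*k + 2*k*z))/k, Ne(k, 0)), (nan, True))
 h(z) = Piecewise((C1 - 2*z, Eq(k, 0)), (nan, True))


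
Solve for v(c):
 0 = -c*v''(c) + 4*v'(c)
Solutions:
 v(c) = C1 + C2*c^5


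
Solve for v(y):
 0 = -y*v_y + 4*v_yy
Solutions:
 v(y) = C1 + C2*erfi(sqrt(2)*y/4)


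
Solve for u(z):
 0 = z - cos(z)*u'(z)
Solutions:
 u(z) = C1 + Integral(z/cos(z), z)


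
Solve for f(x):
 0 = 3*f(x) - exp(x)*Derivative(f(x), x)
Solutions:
 f(x) = C1*exp(-3*exp(-x))


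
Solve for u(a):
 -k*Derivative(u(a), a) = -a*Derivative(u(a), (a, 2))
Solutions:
 u(a) = C1 + a^(re(k) + 1)*(C2*sin(log(a)*Abs(im(k))) + C3*cos(log(a)*im(k)))


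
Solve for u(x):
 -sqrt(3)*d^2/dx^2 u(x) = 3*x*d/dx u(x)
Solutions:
 u(x) = C1 + C2*erf(sqrt(2)*3^(1/4)*x/2)


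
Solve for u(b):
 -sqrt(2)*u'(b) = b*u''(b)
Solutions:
 u(b) = C1 + C2*b^(1 - sqrt(2))


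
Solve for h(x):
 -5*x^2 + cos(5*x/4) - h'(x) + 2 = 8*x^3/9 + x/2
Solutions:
 h(x) = C1 - 2*x^4/9 - 5*x^3/3 - x^2/4 + 2*x + 4*sin(5*x/4)/5


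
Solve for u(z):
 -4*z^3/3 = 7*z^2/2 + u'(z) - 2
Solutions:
 u(z) = C1 - z^4/3 - 7*z^3/6 + 2*z


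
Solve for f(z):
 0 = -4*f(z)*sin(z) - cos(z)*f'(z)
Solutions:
 f(z) = C1*cos(z)^4


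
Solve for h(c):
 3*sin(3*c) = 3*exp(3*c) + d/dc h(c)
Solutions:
 h(c) = C1 - exp(3*c) - cos(3*c)


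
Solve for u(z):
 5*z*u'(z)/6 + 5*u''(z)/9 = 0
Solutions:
 u(z) = C1 + C2*erf(sqrt(3)*z/2)


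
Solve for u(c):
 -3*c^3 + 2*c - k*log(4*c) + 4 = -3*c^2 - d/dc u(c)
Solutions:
 u(c) = C1 + 3*c^4/4 - c^3 - c^2 + c*k*log(c) - c*k + c*k*log(4) - 4*c


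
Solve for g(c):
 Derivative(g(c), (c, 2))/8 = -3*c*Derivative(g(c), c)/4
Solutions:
 g(c) = C1 + C2*erf(sqrt(3)*c)


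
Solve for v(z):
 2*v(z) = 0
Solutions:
 v(z) = 0


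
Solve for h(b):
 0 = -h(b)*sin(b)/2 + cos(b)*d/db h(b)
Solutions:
 h(b) = C1/sqrt(cos(b))


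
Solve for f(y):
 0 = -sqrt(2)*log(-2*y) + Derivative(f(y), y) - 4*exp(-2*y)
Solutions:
 f(y) = C1 + sqrt(2)*y*log(-y) + sqrt(2)*y*(-1 + log(2)) - 2*exp(-2*y)


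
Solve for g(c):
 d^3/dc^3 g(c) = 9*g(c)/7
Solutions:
 g(c) = C3*exp(21^(2/3)*c/7) + (C1*sin(3*3^(1/6)*7^(2/3)*c/14) + C2*cos(3*3^(1/6)*7^(2/3)*c/14))*exp(-21^(2/3)*c/14)


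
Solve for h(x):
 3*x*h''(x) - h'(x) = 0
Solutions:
 h(x) = C1 + C2*x^(4/3)


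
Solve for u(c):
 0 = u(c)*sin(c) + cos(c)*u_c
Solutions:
 u(c) = C1*cos(c)


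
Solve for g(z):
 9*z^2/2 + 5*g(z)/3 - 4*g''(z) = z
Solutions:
 g(z) = C1*exp(-sqrt(15)*z/6) + C2*exp(sqrt(15)*z/6) - 27*z^2/10 + 3*z/5 - 324/25


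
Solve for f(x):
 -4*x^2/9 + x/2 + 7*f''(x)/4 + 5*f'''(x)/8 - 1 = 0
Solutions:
 f(x) = C1 + C2*x + C3*exp(-14*x/5) + 4*x^4/189 - 103*x^3/1323 + 2279*x^2/6174


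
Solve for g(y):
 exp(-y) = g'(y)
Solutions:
 g(y) = C1 - exp(-y)


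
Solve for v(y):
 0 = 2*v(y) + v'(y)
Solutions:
 v(y) = C1*exp(-2*y)


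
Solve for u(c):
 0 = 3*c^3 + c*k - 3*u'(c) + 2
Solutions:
 u(c) = C1 + c^4/4 + c^2*k/6 + 2*c/3


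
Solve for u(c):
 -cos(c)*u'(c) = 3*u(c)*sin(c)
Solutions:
 u(c) = C1*cos(c)^3


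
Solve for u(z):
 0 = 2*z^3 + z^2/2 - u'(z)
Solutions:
 u(z) = C1 + z^4/2 + z^3/6


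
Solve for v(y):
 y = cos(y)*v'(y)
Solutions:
 v(y) = C1 + Integral(y/cos(y), y)


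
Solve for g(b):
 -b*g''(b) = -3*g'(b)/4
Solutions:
 g(b) = C1 + C2*b^(7/4)


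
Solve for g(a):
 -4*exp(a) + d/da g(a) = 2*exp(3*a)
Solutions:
 g(a) = C1 + 2*exp(3*a)/3 + 4*exp(a)


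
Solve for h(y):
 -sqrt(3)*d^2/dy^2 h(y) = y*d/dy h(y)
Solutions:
 h(y) = C1 + C2*erf(sqrt(2)*3^(3/4)*y/6)


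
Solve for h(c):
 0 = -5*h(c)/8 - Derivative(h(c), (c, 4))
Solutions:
 h(c) = (C1*sin(2^(3/4)*5^(1/4)*c/4) + C2*cos(2^(3/4)*5^(1/4)*c/4))*exp(-2^(3/4)*5^(1/4)*c/4) + (C3*sin(2^(3/4)*5^(1/4)*c/4) + C4*cos(2^(3/4)*5^(1/4)*c/4))*exp(2^(3/4)*5^(1/4)*c/4)


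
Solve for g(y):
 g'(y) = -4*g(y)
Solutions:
 g(y) = C1*exp(-4*y)


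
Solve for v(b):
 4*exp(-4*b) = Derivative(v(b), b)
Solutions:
 v(b) = C1 - exp(-4*b)


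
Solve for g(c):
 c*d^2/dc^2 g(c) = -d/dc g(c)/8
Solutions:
 g(c) = C1 + C2*c^(7/8)


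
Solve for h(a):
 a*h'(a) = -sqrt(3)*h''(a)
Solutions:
 h(a) = C1 + C2*erf(sqrt(2)*3^(3/4)*a/6)


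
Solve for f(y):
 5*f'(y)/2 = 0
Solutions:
 f(y) = C1


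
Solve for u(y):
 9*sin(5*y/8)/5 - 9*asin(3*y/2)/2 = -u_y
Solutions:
 u(y) = C1 + 9*y*asin(3*y/2)/2 + 3*sqrt(4 - 9*y^2)/2 + 72*cos(5*y/8)/25


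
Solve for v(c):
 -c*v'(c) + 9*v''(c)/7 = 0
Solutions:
 v(c) = C1 + C2*erfi(sqrt(14)*c/6)


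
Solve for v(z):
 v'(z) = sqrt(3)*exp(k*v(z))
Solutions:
 v(z) = Piecewise((log(-1/(C1*k + sqrt(3)*k*z))/k, Ne(k, 0)), (nan, True))
 v(z) = Piecewise((C1 + sqrt(3)*z, Eq(k, 0)), (nan, True))


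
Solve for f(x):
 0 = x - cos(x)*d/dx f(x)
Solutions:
 f(x) = C1 + Integral(x/cos(x), x)


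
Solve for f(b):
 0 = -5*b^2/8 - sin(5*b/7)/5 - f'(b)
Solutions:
 f(b) = C1 - 5*b^3/24 + 7*cos(5*b/7)/25


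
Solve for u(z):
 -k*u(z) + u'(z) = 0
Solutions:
 u(z) = C1*exp(k*z)


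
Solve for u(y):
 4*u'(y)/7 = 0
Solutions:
 u(y) = C1


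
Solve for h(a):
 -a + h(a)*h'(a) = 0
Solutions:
 h(a) = -sqrt(C1 + a^2)
 h(a) = sqrt(C1 + a^2)


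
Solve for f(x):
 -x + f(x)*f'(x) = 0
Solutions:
 f(x) = -sqrt(C1 + x^2)
 f(x) = sqrt(C1 + x^2)


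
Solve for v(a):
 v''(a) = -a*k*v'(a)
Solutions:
 v(a) = Piecewise((-sqrt(2)*sqrt(pi)*C1*erf(sqrt(2)*a*sqrt(k)/2)/(2*sqrt(k)) - C2, (k > 0) | (k < 0)), (-C1*a - C2, True))


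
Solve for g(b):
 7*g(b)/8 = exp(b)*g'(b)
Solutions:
 g(b) = C1*exp(-7*exp(-b)/8)


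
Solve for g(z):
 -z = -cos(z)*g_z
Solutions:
 g(z) = C1 + Integral(z/cos(z), z)


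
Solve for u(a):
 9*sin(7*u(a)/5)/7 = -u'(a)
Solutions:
 9*a/7 + 5*log(cos(7*u(a)/5) - 1)/14 - 5*log(cos(7*u(a)/5) + 1)/14 = C1


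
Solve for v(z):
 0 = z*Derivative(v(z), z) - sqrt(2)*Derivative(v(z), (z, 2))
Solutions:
 v(z) = C1 + C2*erfi(2^(1/4)*z/2)


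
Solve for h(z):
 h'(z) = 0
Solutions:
 h(z) = C1


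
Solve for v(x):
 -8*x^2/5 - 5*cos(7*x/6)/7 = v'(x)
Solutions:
 v(x) = C1 - 8*x^3/15 - 30*sin(7*x/6)/49


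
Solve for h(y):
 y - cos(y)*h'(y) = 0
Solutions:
 h(y) = C1 + Integral(y/cos(y), y)


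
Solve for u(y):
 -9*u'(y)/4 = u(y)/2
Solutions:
 u(y) = C1*exp(-2*y/9)


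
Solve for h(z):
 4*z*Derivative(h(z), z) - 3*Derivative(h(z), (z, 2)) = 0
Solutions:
 h(z) = C1 + C2*erfi(sqrt(6)*z/3)


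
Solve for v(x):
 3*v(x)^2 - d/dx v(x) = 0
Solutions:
 v(x) = -1/(C1 + 3*x)


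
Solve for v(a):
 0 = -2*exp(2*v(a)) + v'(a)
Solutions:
 v(a) = log(-sqrt(-1/(C1 + 2*a))) - log(2)/2
 v(a) = log(-1/(C1 + 2*a))/2 - log(2)/2


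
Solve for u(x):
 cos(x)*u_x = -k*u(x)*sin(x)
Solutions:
 u(x) = C1*exp(k*log(cos(x)))


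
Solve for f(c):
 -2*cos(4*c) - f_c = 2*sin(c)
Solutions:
 f(c) = C1 - sin(4*c)/2 + 2*cos(c)


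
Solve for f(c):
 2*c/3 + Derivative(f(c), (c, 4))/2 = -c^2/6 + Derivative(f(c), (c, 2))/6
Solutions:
 f(c) = C1 + C2*c + C3*exp(-sqrt(3)*c/3) + C4*exp(sqrt(3)*c/3) + c^4/12 + 2*c^3/3 + 3*c^2


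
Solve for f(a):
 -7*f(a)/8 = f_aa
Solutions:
 f(a) = C1*sin(sqrt(14)*a/4) + C2*cos(sqrt(14)*a/4)


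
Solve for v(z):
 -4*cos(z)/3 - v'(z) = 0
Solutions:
 v(z) = C1 - 4*sin(z)/3


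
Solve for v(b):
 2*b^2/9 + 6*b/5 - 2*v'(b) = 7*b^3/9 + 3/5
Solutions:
 v(b) = C1 - 7*b^4/72 + b^3/27 + 3*b^2/10 - 3*b/10


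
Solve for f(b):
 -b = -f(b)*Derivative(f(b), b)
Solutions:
 f(b) = -sqrt(C1 + b^2)
 f(b) = sqrt(C1 + b^2)


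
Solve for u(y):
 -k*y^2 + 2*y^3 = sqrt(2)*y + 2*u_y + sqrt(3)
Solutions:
 u(y) = C1 - k*y^3/6 + y^4/4 - sqrt(2)*y^2/4 - sqrt(3)*y/2


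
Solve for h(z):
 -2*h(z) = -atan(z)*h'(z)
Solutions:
 h(z) = C1*exp(2*Integral(1/atan(z), z))


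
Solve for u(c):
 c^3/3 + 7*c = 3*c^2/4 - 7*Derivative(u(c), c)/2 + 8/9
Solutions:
 u(c) = C1 - c^4/42 + c^3/14 - c^2 + 16*c/63


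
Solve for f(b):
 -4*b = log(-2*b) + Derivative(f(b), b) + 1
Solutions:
 f(b) = C1 - 2*b^2 - b*log(-b) - b*log(2)


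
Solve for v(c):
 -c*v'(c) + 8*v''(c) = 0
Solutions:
 v(c) = C1 + C2*erfi(c/4)


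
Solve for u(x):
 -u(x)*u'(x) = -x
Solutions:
 u(x) = -sqrt(C1 + x^2)
 u(x) = sqrt(C1 + x^2)


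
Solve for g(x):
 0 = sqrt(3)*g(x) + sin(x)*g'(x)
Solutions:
 g(x) = C1*(cos(x) + 1)^(sqrt(3)/2)/(cos(x) - 1)^(sqrt(3)/2)


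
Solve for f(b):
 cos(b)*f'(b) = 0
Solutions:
 f(b) = C1


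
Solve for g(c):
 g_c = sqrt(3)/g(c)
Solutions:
 g(c) = -sqrt(C1 + 2*sqrt(3)*c)
 g(c) = sqrt(C1 + 2*sqrt(3)*c)


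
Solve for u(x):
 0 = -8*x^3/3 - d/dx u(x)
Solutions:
 u(x) = C1 - 2*x^4/3


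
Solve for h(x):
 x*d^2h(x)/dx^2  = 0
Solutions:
 h(x) = C1 + C2*x


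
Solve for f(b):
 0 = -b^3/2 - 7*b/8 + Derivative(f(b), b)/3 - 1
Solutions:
 f(b) = C1 + 3*b^4/8 + 21*b^2/16 + 3*b


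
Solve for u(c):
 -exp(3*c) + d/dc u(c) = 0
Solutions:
 u(c) = C1 + exp(3*c)/3


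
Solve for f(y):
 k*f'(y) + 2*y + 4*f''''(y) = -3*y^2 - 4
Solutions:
 f(y) = C1 + C2*exp(2^(1/3)*y*(-k)^(1/3)/2) + C3*exp(2^(1/3)*y*(-k)^(1/3)*(-1 + sqrt(3)*I)/4) + C4*exp(-2^(1/3)*y*(-k)^(1/3)*(1 + sqrt(3)*I)/4) - y^3/k - y^2/k - 4*y/k


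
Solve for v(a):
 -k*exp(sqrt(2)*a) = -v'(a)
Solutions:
 v(a) = C1 + sqrt(2)*k*exp(sqrt(2)*a)/2


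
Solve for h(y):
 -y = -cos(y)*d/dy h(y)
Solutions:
 h(y) = C1 + Integral(y/cos(y), y)


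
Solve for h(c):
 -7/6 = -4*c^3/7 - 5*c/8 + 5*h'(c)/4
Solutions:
 h(c) = C1 + 4*c^4/35 + c^2/4 - 14*c/15


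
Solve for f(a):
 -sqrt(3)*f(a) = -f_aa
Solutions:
 f(a) = C1*exp(-3^(1/4)*a) + C2*exp(3^(1/4)*a)


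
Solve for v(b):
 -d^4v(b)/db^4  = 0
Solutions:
 v(b) = C1 + C2*b + C3*b^2 + C4*b^3


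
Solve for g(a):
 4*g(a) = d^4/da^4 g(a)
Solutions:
 g(a) = C1*exp(-sqrt(2)*a) + C2*exp(sqrt(2)*a) + C3*sin(sqrt(2)*a) + C4*cos(sqrt(2)*a)


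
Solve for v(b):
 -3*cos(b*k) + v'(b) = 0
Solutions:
 v(b) = C1 + 3*sin(b*k)/k


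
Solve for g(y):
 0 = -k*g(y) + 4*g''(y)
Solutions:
 g(y) = C1*exp(-sqrt(k)*y/2) + C2*exp(sqrt(k)*y/2)


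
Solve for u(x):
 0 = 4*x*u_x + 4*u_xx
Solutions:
 u(x) = C1 + C2*erf(sqrt(2)*x/2)


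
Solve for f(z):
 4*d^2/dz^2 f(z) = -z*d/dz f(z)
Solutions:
 f(z) = C1 + C2*erf(sqrt(2)*z/4)


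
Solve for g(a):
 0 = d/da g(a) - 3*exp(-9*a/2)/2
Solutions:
 g(a) = C1 - exp(-9*a/2)/3


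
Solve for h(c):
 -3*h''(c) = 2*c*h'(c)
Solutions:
 h(c) = C1 + C2*erf(sqrt(3)*c/3)


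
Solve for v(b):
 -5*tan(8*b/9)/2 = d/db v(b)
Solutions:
 v(b) = C1 + 45*log(cos(8*b/9))/16


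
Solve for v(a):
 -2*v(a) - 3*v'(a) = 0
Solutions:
 v(a) = C1*exp(-2*a/3)


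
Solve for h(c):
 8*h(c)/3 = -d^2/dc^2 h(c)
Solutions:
 h(c) = C1*sin(2*sqrt(6)*c/3) + C2*cos(2*sqrt(6)*c/3)


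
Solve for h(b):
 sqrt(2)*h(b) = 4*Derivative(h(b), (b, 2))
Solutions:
 h(b) = C1*exp(-2^(1/4)*b/2) + C2*exp(2^(1/4)*b/2)


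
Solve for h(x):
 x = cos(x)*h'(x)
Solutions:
 h(x) = C1 + Integral(x/cos(x), x)


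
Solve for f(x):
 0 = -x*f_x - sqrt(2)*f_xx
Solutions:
 f(x) = C1 + C2*erf(2^(1/4)*x/2)


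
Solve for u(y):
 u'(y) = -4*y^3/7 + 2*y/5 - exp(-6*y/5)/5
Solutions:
 u(y) = C1 - y^4/7 + y^2/5 + exp(-6*y/5)/6


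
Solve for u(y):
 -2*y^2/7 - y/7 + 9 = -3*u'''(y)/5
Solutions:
 u(y) = C1 + C2*y + C3*y^2 + y^5/126 + 5*y^4/504 - 5*y^3/2


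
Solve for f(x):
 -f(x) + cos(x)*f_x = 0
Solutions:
 f(x) = C1*sqrt(sin(x) + 1)/sqrt(sin(x) - 1)


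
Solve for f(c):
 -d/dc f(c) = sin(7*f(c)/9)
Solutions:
 c + 9*log(cos(7*f(c)/9) - 1)/14 - 9*log(cos(7*f(c)/9) + 1)/14 = C1


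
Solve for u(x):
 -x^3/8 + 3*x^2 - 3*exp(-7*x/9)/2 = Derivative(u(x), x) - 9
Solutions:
 u(x) = C1 - x^4/32 + x^3 + 9*x + 27*exp(-7*x/9)/14


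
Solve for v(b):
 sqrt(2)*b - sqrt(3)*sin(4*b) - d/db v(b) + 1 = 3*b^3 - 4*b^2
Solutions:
 v(b) = C1 - 3*b^4/4 + 4*b^3/3 + sqrt(2)*b^2/2 + b + sqrt(3)*cos(4*b)/4


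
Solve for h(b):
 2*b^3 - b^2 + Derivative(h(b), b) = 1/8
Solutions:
 h(b) = C1 - b^4/2 + b^3/3 + b/8
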